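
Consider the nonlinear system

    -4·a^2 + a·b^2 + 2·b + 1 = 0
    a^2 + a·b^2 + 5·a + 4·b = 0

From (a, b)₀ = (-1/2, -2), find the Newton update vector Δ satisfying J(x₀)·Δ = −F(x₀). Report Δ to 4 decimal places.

(-0.8125, 3.1250)

At (-1/2, -2): F = (-6.0000, -12.2500).
Jacobian J = [[-8·a + b^2, 2·a·b + 2], [2·a + b^2 + 5, 2·a·b + 4]].
At the point, J = [[8.0000, 4.0000], [8.0000, 6.0000]] (det J = 16.0000).
Solving J·Δ = −F gives Δ = (-0.8125, 3.1250).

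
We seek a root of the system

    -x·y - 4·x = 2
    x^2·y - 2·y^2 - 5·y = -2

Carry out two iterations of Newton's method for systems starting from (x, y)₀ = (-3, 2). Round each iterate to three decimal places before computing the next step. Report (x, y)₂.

(-1.452, -2.286)

At (-3, 2): F = (16.000, 2.000).
Jacobian J = [[-y - 4, -x], [2·x·y, x^2 - 4·y - 5]].
At the point, J = [[-6.000, 3.000], [-12.000, -4.000]] (det J = 60.000).
Solving J·Δ = −F gives Δ = (1.167, -3.000).
Then the next iterate is (x, y)₁ = (-1.833, -1.000).
Round to (-1.833, -1.000) and repeat: F = (3.499, 1.64011), J = [[-3.000, 1.833], [3.666, 2.35989]].
Δ = (0.381, -1.286), so (x, y)₂ = (-1.452, -2.286).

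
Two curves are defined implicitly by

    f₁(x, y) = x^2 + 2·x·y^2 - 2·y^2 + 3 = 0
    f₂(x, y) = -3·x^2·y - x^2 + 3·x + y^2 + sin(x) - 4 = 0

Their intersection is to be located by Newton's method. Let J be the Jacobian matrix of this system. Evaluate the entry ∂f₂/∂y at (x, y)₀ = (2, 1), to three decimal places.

-10.000

∂f₂/∂y = -3·x^2 + 2·y.
At (2, 1) this is -10.000.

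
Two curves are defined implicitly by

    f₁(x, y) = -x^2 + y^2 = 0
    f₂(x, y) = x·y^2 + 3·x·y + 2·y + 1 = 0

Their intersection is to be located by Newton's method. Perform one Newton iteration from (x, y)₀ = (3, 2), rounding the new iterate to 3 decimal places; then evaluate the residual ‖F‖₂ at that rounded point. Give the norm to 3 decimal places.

At (3, 2): F = (-5.000, 35.000).
Jacobian J = [[-2·x, 2·y], [y^2 + 3·y, 2·x·y + 3·x + 2]].
At the point, J = [[-6.000, 4.000], [10.000, 23.000]] (det J = -178.000).
Solving J·Δ = −F gives Δ = (-1.433, -0.899).
Then the next iterate is (x, y)₁ = (1.567, 1.101).
Re-evaluating at (1.567, 1.101): F = (-1.24329, 10.27732), so ‖F‖₂ = 10.352.

10.352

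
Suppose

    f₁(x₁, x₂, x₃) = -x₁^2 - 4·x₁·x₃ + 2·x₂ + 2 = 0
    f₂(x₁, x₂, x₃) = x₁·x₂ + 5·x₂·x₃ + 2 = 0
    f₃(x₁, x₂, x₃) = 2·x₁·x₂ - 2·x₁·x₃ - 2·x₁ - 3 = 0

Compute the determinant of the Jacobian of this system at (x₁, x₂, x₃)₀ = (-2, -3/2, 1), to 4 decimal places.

333.0000

J = [[-2·x₁ - 4·x₃, 2, -4·x₁], [x₂, x₁ + 5·x₃, 5·x₂], [2·x₂ - 2·x₃ - 2, 2·x₁, -2·x₁]].
At the point, J = [[0.0000, 2.0000, 8.0000], [-1.5000, 3.0000, -7.5000], [-7.0000, -4.0000, 4.0000]].
det J = 333.0000.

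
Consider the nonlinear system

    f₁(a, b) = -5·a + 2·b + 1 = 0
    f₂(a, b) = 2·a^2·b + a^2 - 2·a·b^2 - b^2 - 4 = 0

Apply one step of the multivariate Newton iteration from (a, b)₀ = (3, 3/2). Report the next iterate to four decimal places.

At (3, 3/2): F = (-11.0000, 16.2500).
Jacobian J = [[-5, 2], [4·a·b + 2·a - 2·b^2, 2·a^2 - 4·a·b - 2·b]].
At the point, J = [[-5.0000, 2.0000], [19.5000, -3.0000]] (det J = -24.0000).
Solving J·Δ = −F gives Δ = (0.0208, 5.5521).
Then the next iterate is (a, b)₁ = (3.0208, 7.0521).

(3.0208, 7.0521)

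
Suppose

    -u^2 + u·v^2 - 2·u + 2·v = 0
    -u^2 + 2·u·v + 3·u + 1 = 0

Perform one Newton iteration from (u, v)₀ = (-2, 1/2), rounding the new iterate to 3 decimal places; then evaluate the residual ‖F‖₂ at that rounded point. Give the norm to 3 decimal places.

At (-2, 1/2): F = (0.500, -11.000).
Jacobian J = [[-2·u + v^2 - 2, 2·u·v + 2], [-2·u + 2·v + 3, 2·u]].
At the point, J = [[2.250, 0.000], [8.000, -4.000]] (det J = -9.000).
Solving J·Δ = −F gives Δ = (-0.222, -3.194).
Then the next iterate is (u, v)₁ = (-2.222, -2.694).
Re-evaluating at (-2.222, -2.694): F = (-22.00775, 1.36885), so ‖F‖₂ = 22.050.

22.050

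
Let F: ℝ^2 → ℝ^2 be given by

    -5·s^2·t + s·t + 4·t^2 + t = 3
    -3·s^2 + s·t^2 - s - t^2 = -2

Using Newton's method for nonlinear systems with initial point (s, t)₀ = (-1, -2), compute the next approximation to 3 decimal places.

At (-1, -2): F = (23.000, -8.000).
Jacobian J = [[-10·s·t + t, -5·s^2 + s + 8·t + 1], [-6·s + t^2 - 1, 2·s·t - 2·t]].
At the point, J = [[-22.000, -21.000], [9.000, 8.000]] (det J = 13.000).
Solving J·Δ = −F gives Δ = (-1.231, 2.385).
Then the next iterate is (s, t)₁ = (-2.231, 0.385).

(-2.231, 0.385)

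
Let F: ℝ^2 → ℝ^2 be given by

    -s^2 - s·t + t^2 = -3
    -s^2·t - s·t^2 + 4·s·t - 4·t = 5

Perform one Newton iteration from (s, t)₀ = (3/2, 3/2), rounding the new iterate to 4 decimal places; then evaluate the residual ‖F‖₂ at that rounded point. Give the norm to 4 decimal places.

5.3285

At (3/2, 3/2): F = (0.7500, -8.7500).
Jacobian J = [[-2·s - t, -s + 2·t], [-2·s·t - t^2 + 4·t, -s^2 - 2·s·t + 4·s - 4]].
At the point, J = [[-4.5000, 1.5000], [-0.7500, -4.7500]] (det J = 22.5000).
Solving J·Δ = −F gives Δ = (-0.4250, -1.7750).
Then the next iterate is (s, t)₁ = (1.0750, -0.2750).
Re-evaluating at (1.0750, -0.2750): F = (2.215625, -4.8460), so ‖F‖₂ = 5.3285.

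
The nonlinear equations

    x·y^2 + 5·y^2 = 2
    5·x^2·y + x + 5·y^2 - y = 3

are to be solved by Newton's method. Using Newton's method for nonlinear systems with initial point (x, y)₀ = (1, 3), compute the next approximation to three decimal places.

(0.738, 1.621)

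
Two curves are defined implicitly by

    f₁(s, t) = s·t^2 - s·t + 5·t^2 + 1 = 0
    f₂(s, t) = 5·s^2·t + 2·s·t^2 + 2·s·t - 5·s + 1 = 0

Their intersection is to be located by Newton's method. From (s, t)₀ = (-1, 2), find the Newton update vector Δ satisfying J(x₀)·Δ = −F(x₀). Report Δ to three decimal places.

At (-1, 2): F = (19.000, 4.000).
Jacobian J = [[t^2 - t, 2·s·t - s + 10·t], [10·s·t + 2·t^2 + 2·t - 5, 5·s^2 + 4·s·t + 2·s]].
At the point, J = [[2.000, 17.000], [-13.000, -5.000]] (det J = 211.000).
Solving J·Δ = −F gives Δ = (0.773, -1.209).

(0.773, -1.209)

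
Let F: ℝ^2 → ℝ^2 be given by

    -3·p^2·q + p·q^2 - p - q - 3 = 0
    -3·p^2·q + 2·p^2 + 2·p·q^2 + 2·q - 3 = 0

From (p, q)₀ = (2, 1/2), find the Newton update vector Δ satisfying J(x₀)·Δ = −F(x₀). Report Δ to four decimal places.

At (2, 1/2): F = (-11.0000, 1.0000).
Jacobian J = [[-6·p·q + q^2 - 1, -3·p^2 + 2·p·q - 1], [-6·p·q + 4·p + 2·q^2, -3·p^2 + 4·p·q + 2]].
At the point, J = [[-6.7500, -11.0000], [2.5000, -6.0000]] (det J = 68.0000).
Solving J·Δ = −F gives Δ = (-1.1324, -0.3051).

(-1.1324, -0.3051)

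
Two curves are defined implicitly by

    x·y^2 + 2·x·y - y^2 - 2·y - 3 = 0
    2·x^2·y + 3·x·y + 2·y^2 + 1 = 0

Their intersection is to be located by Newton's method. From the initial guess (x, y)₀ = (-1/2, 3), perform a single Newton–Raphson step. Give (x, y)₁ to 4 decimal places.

At (-1/2, 3): F = (-25.5000, 16.0000).
Jacobian J = [[y^2 + 2·y, 2·x·y + 2·x - 2·y - 2], [4·x·y + 3·y, 2·x^2 + 3·x + 4·y]].
At the point, J = [[15.0000, -12.0000], [3.0000, 11.0000]] (det J = 201.0000).
Solving J·Δ = −F gives Δ = (0.4403, -1.5746).
Then the next iterate is (x, y)₁ = (-0.0597, 1.4254).

(-0.0597, 1.4254)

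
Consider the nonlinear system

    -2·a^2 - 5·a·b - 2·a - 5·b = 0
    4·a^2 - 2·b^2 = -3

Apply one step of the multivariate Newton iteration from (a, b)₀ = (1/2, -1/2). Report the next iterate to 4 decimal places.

At (1/2, -1/2): F = (2.2500, 3.5000).
Jacobian J = [[-4·a - 5·b - 2, -5·a - 5], [8·a, -4·b]].
At the point, J = [[-1.5000, -7.5000], [4.0000, 2.0000]] (det J = 27.0000).
Solving J·Δ = −F gives Δ = (-1.1389, 0.5278).
Then the next iterate is (a, b)₁ = (-0.6389, 0.0278).

(-0.6389, 0.0278)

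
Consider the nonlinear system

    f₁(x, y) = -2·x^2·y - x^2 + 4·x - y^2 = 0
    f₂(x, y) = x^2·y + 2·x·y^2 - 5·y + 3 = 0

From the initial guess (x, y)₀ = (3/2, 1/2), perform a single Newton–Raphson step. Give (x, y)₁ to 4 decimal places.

(0.2262, 1.1905)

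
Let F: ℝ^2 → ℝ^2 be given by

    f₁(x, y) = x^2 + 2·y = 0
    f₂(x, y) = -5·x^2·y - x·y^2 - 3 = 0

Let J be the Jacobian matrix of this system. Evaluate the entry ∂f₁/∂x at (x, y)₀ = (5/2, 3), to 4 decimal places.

5.0000

∂f₁/∂x = 2·x.
At (5/2, 3) this is 5.0000.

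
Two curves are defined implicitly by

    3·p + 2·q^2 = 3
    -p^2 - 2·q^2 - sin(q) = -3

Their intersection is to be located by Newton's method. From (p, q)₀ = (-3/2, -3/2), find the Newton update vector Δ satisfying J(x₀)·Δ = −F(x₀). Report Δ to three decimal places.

At (-3/2, -3/2): F = (-3.000, -2.75251).
Jacobian J = [[3, 4·q], [-2·p, -4·q - cos(q)]].
At the point, J = [[3.000, -6.000], [3.000, 5.92926]] (det J = 35.78779).
Solving J·Δ = −F gives Δ = (0.959, -0.021).

(0.959, -0.021)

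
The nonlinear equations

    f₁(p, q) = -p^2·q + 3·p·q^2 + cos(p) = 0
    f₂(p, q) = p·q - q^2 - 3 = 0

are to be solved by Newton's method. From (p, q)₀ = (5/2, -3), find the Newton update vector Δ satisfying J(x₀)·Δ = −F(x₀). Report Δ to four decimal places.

(1.3780, 2.7805)

At (5/2, -3): F = (85.448856, -19.5000).
Jacobian J = [[-2·p·q + 3·q^2 - sin(p), -p^2 + 6·p·q], [q, p - 2·q]].
At the point, J = [[41.401528, -51.2500], [-3.0000, 8.5000]] (det J = 198.162987).
Solving J·Δ = −F gives Δ = (1.3780, 2.7805).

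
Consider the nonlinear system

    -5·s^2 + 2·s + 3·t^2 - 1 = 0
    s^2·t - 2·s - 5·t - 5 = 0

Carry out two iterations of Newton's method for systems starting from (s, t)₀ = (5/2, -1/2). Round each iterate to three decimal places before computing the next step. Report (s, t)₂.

(21.371, 12.010)

At (5/2, -1/2): F = (-26.500, -10.625).
Jacobian J = [[-10·s + 2, 6·t], [2·s·t - 2, s^2 - 5]].
At the point, J = [[-23.000, -3.000], [-4.500, 1.250]] (det J = -42.250).
Solving J·Δ = −F gives Δ = (-1.538, 2.962).
Then the next iterate is (s, t)₁ = (0.962, 2.462).
Round to (0.962, 2.462) and repeat: F = (14.48111, -16.95556), J = [[-7.620, 14.772], [2.73689, -4.07456]].
Δ = (20.409, 9.548), so (s, t)₂ = (21.371, 12.010).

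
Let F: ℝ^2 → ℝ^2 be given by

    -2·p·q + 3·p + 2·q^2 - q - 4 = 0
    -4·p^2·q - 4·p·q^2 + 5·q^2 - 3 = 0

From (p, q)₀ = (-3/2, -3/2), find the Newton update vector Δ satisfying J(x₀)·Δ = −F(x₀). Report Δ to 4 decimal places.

(1.2083, 0.0625)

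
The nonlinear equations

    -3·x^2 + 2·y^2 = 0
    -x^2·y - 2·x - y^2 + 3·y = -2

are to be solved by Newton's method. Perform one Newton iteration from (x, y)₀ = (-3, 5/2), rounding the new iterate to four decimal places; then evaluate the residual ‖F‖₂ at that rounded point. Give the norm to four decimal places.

3.5662

At (-3, 5/2): F = (-14.5000, -13.2500).
Jacobian J = [[-6·x, 4·y], [-2·x·y - 2, -x^2 - 2·y + 3]].
At the point, J = [[18.0000, 10.0000], [13.0000, -11.0000]] (det J = -328.0000).
Solving J·Δ = −F gives Δ = (0.8902, -0.1524).
Then the next iterate is (x, y)₁ = (-2.1098, 2.3476).
Re-evaluating at (-2.1098, 2.3476): F = (-2.331317, -2.698594), so ‖F‖₂ = 3.5662.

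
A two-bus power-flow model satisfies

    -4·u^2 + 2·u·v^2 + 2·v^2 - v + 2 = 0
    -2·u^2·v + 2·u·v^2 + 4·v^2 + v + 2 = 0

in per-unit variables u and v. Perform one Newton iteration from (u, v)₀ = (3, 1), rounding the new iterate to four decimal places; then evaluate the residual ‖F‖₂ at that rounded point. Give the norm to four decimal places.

46.6633

At (3, 1): F = (-27.0000, -5.0000).
Jacobian J = [[-8·u + 2·v^2, 4·u·v + 4·v - 1], [-4·u·v + 2·v^2, -2·u^2 + 4·u·v + 8·v + 1]].
At the point, J = [[-22.0000, 15.0000], [-10.0000, 3.0000]] (det J = 84.0000).
Solving J·Δ = −F gives Δ = (0.0714, 1.9048).
Then the next iterate is (u, v)₁ = (3.0714, 2.9048).
Re-evaluating at (3.0714, 2.9048): F = (30.069039, 35.683507), so ‖F‖₂ = 46.6633.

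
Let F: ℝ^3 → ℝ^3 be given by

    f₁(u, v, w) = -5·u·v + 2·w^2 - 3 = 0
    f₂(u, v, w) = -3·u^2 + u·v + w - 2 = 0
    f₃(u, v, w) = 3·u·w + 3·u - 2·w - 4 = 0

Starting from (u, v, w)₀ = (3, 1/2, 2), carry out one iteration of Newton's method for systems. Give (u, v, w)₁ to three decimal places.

At (3, 1/2, 2): F = (-2.500, -25.500, 19.000).
Jacobian J = [[-5·v, -5·u, 4·w], [-6·u + v, u, 1], [3·w + 3, 0, 3·u - 2]].
At the point, J = [[-2.500, -15.000, 8.000], [-17.500, 3.000, 1.000], [9.000, 0.000, 7.000]] (det J = -2241.000).
Solving J·Δ = −F gives Δ = (-1.549, -0.294, -0.723).
Then the next iterate is (u, v, w)₁ = (1.451, 0.206, 1.277).

(1.451, 0.206, 1.277)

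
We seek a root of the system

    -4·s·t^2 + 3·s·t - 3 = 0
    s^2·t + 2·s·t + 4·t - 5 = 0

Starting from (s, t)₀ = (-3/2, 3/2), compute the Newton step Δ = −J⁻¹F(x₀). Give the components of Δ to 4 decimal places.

(-2.4667, -1.1000)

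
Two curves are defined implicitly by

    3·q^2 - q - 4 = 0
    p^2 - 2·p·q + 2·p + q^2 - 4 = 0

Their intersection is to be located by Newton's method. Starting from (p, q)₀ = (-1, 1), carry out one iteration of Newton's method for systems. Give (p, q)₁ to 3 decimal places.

At (-1, 1): F = (-2.000, -2.000).
Jacobian J = [[0, 6·q - 1], [2·p - 2·q + 2, -2·p + 2·q]].
At the point, J = [[0.000, 5.000], [-2.000, 4.000]] (det J = 10.000).
Solving J·Δ = −F gives Δ = (-0.200, 0.400).
Then the next iterate is (p, q)₁ = (-1.200, 1.400).

(-1.200, 1.400)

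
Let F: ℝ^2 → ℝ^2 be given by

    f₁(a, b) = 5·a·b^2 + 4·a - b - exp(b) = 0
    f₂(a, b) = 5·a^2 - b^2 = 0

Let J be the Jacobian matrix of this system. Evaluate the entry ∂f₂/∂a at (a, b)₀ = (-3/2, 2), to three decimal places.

-15.000

∂f₂/∂a = 10·a.
At (-3/2, 2) this is -15.000.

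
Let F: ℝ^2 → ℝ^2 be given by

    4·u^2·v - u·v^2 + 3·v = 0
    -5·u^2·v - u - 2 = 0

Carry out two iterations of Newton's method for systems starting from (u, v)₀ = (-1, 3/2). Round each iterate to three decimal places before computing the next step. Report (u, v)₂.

At (-1, 3/2): F = (12.750, -8.500).
Jacobian J = [[8·u·v - v^2, 4·u^2 - 2·u·v + 3], [-10·u·v - 1, -5·u^2]].
At the point, J = [[-14.250, 10.000], [14.000, -5.000]] (det J = -68.750).
Solving J·Δ = −F gives Δ = (0.309, -0.835).
Then the next iterate is (u, v)₁ = (-0.691, 0.665).
Round to (-0.691, 0.665) and repeat: F = (3.57068, -2.89662), J = [[-4.11834, 5.82895], [3.59515, -2.38740]].
Δ = (0.752, -0.082), so (u, v)₂ = (0.061, 0.583).

(0.061, 0.583)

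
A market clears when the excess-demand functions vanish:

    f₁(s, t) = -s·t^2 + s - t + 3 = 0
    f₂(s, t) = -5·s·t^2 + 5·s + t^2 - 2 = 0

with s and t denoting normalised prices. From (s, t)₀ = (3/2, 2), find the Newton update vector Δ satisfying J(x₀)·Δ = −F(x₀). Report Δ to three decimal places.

At (3/2, 2): F = (-3.500, -20.500).
Jacobian J = [[-t^2 + 1, -2·s·t - 1], [-5·t^2 + 5, -10·s·t + 2·t]].
At the point, J = [[-3.000, -7.000], [-15.000, -26.000]] (det J = -27.000).
Solving J·Δ = −F gives Δ = (-1.944, 0.333).

(-1.944, 0.333)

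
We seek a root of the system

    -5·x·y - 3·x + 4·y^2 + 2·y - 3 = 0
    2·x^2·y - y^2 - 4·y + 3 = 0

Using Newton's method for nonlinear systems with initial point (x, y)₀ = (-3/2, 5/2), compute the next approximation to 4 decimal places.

(-1.1737, 0.9680)

At (-3/2, 5/2): F = (50.2500, -2.0000).
Jacobian J = [[-5·y - 3, -5·x + 8·y + 2], [4·x·y, 2·x^2 - 2·y - 4]].
At the point, J = [[-15.5000, 29.5000], [-15.0000, -4.5000]] (det J = 512.2500).
Solving J·Δ = −F gives Δ = (0.3263, -1.5320).
Then the next iterate is (x, y)₁ = (-1.1737, 0.9680).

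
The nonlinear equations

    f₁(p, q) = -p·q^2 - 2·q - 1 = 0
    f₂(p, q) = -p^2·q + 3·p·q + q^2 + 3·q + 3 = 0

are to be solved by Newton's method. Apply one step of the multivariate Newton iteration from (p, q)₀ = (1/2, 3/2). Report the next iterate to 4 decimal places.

(1.1075, -0.3548)

At (1/2, 3/2): F = (-5.1250, 11.6250).
Jacobian J = [[-q^2, -2·p·q - 2], [-2·p·q + 3·q, -p^2 + 3·p + 2·q + 3]].
At the point, J = [[-2.2500, -3.5000], [3.0000, 7.2500]] (det J = -5.8125).
Solving J·Δ = −F gives Δ = (0.6075, -1.8548).
Then the next iterate is (p, q)₁ = (1.1075, -0.3548).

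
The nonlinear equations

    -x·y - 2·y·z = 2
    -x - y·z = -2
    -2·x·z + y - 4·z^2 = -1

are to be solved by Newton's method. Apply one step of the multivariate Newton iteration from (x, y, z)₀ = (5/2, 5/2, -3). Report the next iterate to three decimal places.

At (5/2, 5/2, -3): F = (6.750, 7.000, -17.500).
Jacobian J = [[-y, -x - 2·z, -2·y], [-1, -z, -y], [-2·z, 1, -2·x - 8·z]].
At the point, J = [[-2.500, 3.500, -5.000], [-1.000, 3.000, -2.500], [6.000, 1.000, 19.000]] (det J = -39.750).
Solving J·Δ = −F gives Δ = (-5.239, -1.852, 2.673).
Then the next iterate is (x, y, z)₁ = (-2.739, 0.648, -0.327).

(-2.739, 0.648, -0.327)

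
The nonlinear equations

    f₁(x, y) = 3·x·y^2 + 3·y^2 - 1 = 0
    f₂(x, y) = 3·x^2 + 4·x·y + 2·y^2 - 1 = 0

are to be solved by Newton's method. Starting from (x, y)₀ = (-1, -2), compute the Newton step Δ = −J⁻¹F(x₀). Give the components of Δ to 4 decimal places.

(0.0833, 1.4028)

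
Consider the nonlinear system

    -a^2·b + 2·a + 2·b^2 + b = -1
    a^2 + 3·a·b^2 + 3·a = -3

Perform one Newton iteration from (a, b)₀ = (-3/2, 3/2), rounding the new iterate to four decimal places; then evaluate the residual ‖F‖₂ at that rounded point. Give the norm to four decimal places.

2.4472

At (-3/2, 3/2): F = (0.6250, -9.3750).
Jacobian J = [[-2·a·b + 2, -a^2 + 4·b + 1], [2·a + 3·b^2 + 3, 6·a·b]].
At the point, J = [[6.5000, 4.7500], [6.7500, -13.5000]] (det J = -119.8125).
Solving J·Δ = −F gives Δ = (0.3013, -0.5438).
Then the next iterate is (a, b)₁ = (-1.1987, 0.9562).
Re-evaluating at (-1.1987, 0.9562): F = (0.013491, -2.447199), so ‖F‖₂ = 2.4472.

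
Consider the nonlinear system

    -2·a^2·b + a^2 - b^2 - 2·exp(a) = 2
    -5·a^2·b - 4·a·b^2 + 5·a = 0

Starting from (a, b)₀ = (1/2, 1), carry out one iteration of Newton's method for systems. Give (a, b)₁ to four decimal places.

(-2.0872, 2.8283)

At (1/2, 1): F = (-6.547443, -0.7500).
Jacobian J = [[-4·a·b + 2·a - 2·exp(a), -2·a^2 - 2·b], [-10·a·b - 4·b^2 + 5, -5·a^2 - 8·a·b]].
At the point, J = [[-4.297443, -2.5000], [-4.0000, -5.2500]] (det J = 12.561573).
Solving J·Δ = −F gives Δ = (-2.5872, 1.8283).
Then the next iterate is (a, b)₁ = (-2.0872, 2.8283).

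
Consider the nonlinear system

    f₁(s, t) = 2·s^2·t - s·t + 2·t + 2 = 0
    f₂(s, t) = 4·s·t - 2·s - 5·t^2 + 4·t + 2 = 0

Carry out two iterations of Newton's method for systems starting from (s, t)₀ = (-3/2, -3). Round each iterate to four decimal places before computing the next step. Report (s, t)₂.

At (-3/2, -3): F = (-22.0000, -34.0000).
Jacobian J = [[4·s·t - t, 2·s^2 - s + 2], [4·t - 2, 4·s - 10·t + 4]].
At the point, J = [[21.0000, 8.0000], [-14.0000, 28.0000]] (det J = 700.0000).
Solving J·Δ = −F gives Δ = (0.4914, 1.4600).
Then the next iterate is (s, t)₁ = (-1.0086, -1.5400).
Round to (-1.0086, -1.5400) and repeat: F = (-5.766448, -7.787824), J = [[7.752976, 5.043148], [-8.1600, 15.3656]].
Δ = (0.3078, 0.6703), so (s, t)₂ = (-0.7008, -0.8697).

(-0.7008, -0.8697)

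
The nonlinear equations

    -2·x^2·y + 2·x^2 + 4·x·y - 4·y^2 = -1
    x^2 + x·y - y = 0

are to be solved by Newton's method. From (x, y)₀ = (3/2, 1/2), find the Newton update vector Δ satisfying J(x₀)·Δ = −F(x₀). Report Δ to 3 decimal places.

(-0.789, 0.522)

At (3/2, 1/2): F = (5.250, 2.500).
Jacobian J = [[-4·x·y + 4·x + 4·y, -2·x^2 + 4·x - 8·y], [2·x + y, x - 1]].
At the point, J = [[5.000, -2.500], [3.500, 0.500]] (det J = 11.250).
Solving J·Δ = −F gives Δ = (-0.789, 0.522).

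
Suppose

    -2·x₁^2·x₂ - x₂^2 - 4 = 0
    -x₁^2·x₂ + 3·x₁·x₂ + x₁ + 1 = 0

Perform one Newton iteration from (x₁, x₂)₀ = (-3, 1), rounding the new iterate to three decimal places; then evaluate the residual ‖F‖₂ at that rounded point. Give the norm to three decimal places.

9.154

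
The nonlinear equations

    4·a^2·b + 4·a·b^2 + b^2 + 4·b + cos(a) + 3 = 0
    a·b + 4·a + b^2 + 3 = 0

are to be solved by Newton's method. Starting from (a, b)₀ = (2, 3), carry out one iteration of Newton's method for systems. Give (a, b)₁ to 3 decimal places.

(7.284, -4.874)

At (2, 3): F = (143.58385, 26.000).
Jacobian J = [[8·a·b + 4·b^2 - sin(a), 4·a^2 + 8·a·b + 2·b + 4], [b + 4, a + 2·b]].
At the point, J = [[83.09070, 74.000], [7.000, 8.000]] (det J = 146.72562).
Solving J·Δ = −F gives Δ = (5.284, -7.874).
Then the next iterate is (a, b)₁ = (7.284, -4.874).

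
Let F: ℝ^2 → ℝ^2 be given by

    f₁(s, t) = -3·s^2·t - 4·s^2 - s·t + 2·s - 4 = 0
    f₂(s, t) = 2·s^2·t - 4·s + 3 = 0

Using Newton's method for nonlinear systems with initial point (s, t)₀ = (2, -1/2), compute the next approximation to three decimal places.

At (2, -1/2): F = (-9.000, -9.000).
Jacobian J = [[-6·s·t - 8·s - t + 2, -3·s^2 - s], [4·s·t - 4, 2·s^2]].
At the point, J = [[-7.500, -14.000], [-8.000, 8.000]] (det J = -172.000).
Solving J·Δ = −F gives Δ = (-1.151, -0.026).
Then the next iterate is (s, t)₁ = (0.849, -0.526).

(0.849, -0.526)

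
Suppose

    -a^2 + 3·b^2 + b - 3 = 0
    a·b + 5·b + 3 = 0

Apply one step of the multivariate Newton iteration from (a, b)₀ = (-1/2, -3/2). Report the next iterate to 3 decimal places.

(-3.300, -1.600)

At (-1/2, -3/2): F = (2.000, -3.750).
Jacobian J = [[-2·a, 6·b + 1], [b, a + 5]].
At the point, J = [[1.000, -8.000], [-1.500, 4.500]] (det J = -7.500).
Solving J·Δ = −F gives Δ = (-2.800, -0.100).
Then the next iterate is (a, b)₁ = (-3.300, -1.600).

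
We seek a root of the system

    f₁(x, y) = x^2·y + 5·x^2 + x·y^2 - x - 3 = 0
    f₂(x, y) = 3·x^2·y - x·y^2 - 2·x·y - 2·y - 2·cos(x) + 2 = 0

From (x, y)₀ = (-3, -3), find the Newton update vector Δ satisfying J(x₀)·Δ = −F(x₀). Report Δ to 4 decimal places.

(1.0958, 0.4957)

At (-3, -3): F = (-9.0000, -62.020015).
Jacobian J = [[2·x·y + 10·x + y^2 - 1, x^2 + 2·x·y], [6·x·y - y^2 - 2·y + 2·sin(x), 3·x^2 - 2·x·y - 2·x - 2]].
At the point, J = [[-4.0000, 27.0000], [50.717760, 13.0000]] (det J = -1421.379520).
Solving J·Δ = −F gives Δ = (1.0958, 0.4957).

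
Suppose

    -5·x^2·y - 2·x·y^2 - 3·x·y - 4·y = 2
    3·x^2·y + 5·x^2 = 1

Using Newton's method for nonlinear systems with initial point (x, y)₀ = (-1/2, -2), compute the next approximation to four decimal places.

(-2.5500, 2.4000)

At (-1/2, -2): F = (9.5000, -1.2500).
Jacobian J = [[-10·x·y - 2·y^2 - 3·y, -5·x^2 - 4·x·y - 3·x - 4], [6·x·y + 10·x, 3·x^2]].
At the point, J = [[-12.0000, -7.7500], [1.0000, 0.7500]] (det J = -1.2500).
Solving J·Δ = −F gives Δ = (-2.0500, 4.4000).
Then the next iterate is (x, y)₁ = (-2.5500, 2.4000).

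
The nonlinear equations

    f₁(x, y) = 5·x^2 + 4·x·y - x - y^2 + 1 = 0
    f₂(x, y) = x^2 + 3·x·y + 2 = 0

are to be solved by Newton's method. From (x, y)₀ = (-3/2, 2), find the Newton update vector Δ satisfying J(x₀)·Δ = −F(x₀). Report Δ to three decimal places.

(0.566, -0.678)

At (-3/2, 2): F = (-2.250, -4.750).
Jacobian J = [[10·x + 4·y - 1, 4·x - 2·y], [2·x + 3·y, 3·x]].
At the point, J = [[-8.000, -10.000], [3.000, -4.500]] (det J = 66.000).
Solving J·Δ = −F gives Δ = (0.566, -0.678).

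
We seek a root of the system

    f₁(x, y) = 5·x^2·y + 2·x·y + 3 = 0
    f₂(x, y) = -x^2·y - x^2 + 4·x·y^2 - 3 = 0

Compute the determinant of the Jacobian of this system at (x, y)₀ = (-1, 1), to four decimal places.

48.0000

J = [[10·x·y + 2·y, 5·x^2 + 2·x], [-2·x·y - 2·x + 4·y^2, -x^2 + 8·x·y]].
At the point, J = [[-8.0000, 3.0000], [8.0000, -9.0000]].
det J = 48.0000.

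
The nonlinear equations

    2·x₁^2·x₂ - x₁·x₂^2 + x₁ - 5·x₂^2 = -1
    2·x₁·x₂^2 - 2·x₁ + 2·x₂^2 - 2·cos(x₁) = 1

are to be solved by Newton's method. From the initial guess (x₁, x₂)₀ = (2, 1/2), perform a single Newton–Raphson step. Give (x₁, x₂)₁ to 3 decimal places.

(0.788, 1.009)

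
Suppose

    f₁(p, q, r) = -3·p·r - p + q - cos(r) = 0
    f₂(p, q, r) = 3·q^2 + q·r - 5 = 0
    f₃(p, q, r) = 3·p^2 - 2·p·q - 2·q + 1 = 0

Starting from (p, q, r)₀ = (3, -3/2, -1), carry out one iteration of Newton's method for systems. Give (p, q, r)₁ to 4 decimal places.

(1.2150, -1.1857, -0.9285)

At (3, -3/2, -1): F = (3.959698, 3.2500, 40.0000).
Jacobian J = [[-3·r - 1, 1, -3·p + sin(r)], [0, 6·q + r, q], [6·p - 2·q, -2·p - 2, 0]].
At the point, J = [[2.0000, 1.0000, -9.841471], [0.0000, -10.0000, -1.5000], [21.0000, -8.0000, 0.0000]] (det J = -2122.208907).
Solving J·Δ = −F gives Δ = (-1.7850, 0.3143, 0.0715).
Then the next iterate is (p, q, r)₁ = (1.2150, -1.1857, -0.9285).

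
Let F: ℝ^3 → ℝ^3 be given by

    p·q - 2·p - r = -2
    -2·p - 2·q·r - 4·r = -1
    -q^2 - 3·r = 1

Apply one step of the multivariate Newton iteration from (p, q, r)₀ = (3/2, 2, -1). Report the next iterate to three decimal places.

At (3/2, 2, -1): F = (3.000, 6.000, -2.000).
Jacobian J = [[q - 2, p, -1], [-2, -2·r, -2·q - 4], [0, -2·q, -3]].
At the point, J = [[0.000, 1.500, -1.000], [-2.000, 2.000, -8.000], [0.000, -4.000, -3.000]] (det J = -17.000).
Solving J·Δ = −F gives Δ = (-2.529, -1.294, 1.059).
Then the next iterate is (p, q, r)₁ = (-1.029, 0.706, 0.059).

(-1.029, 0.706, 0.059)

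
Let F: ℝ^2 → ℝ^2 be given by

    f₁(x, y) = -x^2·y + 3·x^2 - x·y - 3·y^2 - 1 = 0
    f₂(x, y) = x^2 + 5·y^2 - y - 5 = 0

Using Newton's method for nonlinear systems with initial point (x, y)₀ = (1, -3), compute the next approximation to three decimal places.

At (1, -3): F = (-19.000, 44.000).
Jacobian J = [[-2·x·y + 6·x - y, -x^2 - x - 6·y], [2·x, 10·y - 1]].
At the point, J = [[15.000, 16.000], [2.000, -31.000]] (det J = -497.000).
Solving J·Δ = −F gives Δ = (-0.231, 1.404).
Then the next iterate is (x, y)₁ = (0.769, -1.596).

(0.769, -1.596)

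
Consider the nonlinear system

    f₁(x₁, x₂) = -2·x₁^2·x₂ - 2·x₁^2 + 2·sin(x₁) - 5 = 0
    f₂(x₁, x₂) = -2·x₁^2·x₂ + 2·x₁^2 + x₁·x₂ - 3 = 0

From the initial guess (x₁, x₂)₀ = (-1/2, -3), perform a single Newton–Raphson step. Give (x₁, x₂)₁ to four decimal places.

(1.1002, -20.1020)

At (-1/2, -3): F = (-4.958851, 0.5000).
Jacobian J = [[-4·x₁·x₂ - 4·x₁ + 2·cos(x₁), -2·x₁^2], [-4·x₁·x₂ + 4·x₁ + x₂, -2·x₁^2 + x₁]].
At the point, J = [[-2.244835, -0.5000], [-11.0000, -1.0000]] (det J = -3.255165).
Solving J·Δ = −F gives Δ = (1.6002, -17.1020).
Then the next iterate is (x₁, x₂)₁ = (1.1002, -20.1020).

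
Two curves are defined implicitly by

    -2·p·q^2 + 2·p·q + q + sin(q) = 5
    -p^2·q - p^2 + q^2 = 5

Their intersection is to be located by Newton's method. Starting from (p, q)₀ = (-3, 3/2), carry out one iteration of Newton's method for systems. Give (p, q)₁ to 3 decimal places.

(-1.300, 1.542)

At (-3, 3/2): F = (1.99749, -25.250).
Jacobian J = [[-2·q^2 + 2·q, -4·p·q + 2·p + cos(q) + 1], [-2·p·q - 2·p, -p^2 + 2·q]].
At the point, J = [[-1.500, 13.07074], [15.000, -6.000]] (det J = -187.06106).
Solving J·Δ = −F gives Δ = (1.700, 0.042).
Then the next iterate is (p, q)₁ = (-1.300, 1.542).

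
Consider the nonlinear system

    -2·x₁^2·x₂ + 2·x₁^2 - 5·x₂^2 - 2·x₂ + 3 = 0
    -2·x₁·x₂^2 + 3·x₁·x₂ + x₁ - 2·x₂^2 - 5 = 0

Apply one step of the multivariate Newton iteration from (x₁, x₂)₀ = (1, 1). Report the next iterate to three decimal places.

(2.786, 0.714)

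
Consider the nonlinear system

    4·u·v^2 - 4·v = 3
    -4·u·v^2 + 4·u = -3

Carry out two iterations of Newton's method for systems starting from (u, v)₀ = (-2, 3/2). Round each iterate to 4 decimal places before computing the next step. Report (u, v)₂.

(1.3949, 1.3949)

At (-2, 3/2): F = (-27.0000, 13.0000).
Jacobian J = [[4·v^2, 8·u·v - 4], [-4·v^2 + 4, -8·u·v]].
At the point, J = [[9.0000, -28.0000], [-5.0000, 24.0000]] (det J = 76.0000).
Solving J·Δ = −F gives Δ = (3.7368, 0.2368).
Then the next iterate is (u, v)₁ = (1.7368, 1.7368).
Round to (1.7368, 1.7368) and repeat: F = (11.008850, -11.008850), J = [[12.065897, 20.131794], [-8.065897, -24.131794]].
Δ = (-0.3419, -0.3419), so (u, v)₂ = (1.3949, 1.3949).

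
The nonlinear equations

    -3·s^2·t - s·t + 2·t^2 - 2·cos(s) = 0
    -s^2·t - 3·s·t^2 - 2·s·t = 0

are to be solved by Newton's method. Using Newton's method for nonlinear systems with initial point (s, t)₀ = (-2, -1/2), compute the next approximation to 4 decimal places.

(-1.1274, -0.5045)

At (-2, -1/2): F = (6.332294, 1.5000).
Jacobian J = [[-6·s·t - t + 2·sin(s), -3·s^2 - s + 4·t], [-2·s·t - 3·t^2 - 2·t, -s^2 - 6·s·t - 2·s]].
At the point, J = [[-7.318595, -12.0000], [-1.7500, -6.0000]] (det J = 22.911569).
Solving J·Δ = −F gives Δ = (0.8726, -0.0045).
Then the next iterate is (s, t)₁ = (-1.1274, -0.5045).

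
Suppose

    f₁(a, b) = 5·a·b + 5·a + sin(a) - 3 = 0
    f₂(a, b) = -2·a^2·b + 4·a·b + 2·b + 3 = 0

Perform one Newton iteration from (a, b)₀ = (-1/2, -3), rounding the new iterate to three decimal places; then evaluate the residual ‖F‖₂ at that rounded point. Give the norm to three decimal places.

At (-1/2, -3): F = (1.52057, 4.500).
Jacobian J = [[5·b + cos(a) + 5, 5·a], [-4·a·b + 4·b, -2·a^2 + 4·a + 2]].
At the point, J = [[-9.12242, -2.500], [-18.000, -0.500]] (det J = -40.43879).
Solving J·Δ = −F gives Δ = (0.259, -0.338).
Then the next iterate is (a, b)₁ = (-0.241, -3.338).
Re-evaluating at (-0.241, -3.338): F = (-0.42138, -0.07042), so ‖F‖₂ = 0.427.

0.427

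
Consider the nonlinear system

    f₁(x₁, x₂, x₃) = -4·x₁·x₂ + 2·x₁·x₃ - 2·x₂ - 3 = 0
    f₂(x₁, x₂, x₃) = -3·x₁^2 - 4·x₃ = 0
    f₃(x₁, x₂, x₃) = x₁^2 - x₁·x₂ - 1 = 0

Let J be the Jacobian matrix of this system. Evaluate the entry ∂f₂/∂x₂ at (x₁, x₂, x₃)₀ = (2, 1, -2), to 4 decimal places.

∂f₂/∂x₂ = 0.
At (2, 1, -2) this is 0.0000.

0.0000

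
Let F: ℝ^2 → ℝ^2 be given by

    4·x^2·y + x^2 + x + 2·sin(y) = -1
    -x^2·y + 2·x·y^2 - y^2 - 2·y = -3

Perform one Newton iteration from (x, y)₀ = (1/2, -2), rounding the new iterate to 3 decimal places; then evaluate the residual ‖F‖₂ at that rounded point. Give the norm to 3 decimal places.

At (1/2, -2): F = (-2.06859, 7.500).
Jacobian J = [[8·x·y + 2·x + 1, 4·x^2 + 2·cos(y)], [-2·x·y + 2·y^2, -x^2 + 4·x·y - 2·y - 2]].
At the point, J = [[-6.000, 0.16771], [10.000, -2.250]] (det J = 11.82294).
Solving J·Δ = −F gives Δ = (-0.287, 2.057).
Then the next iterate is (x, y)₁ = (0.213, 0.057).
Re-evaluating at (0.213, 0.057): F = (1.38265, 2.88155), so ‖F‖₂ = 3.196.

3.196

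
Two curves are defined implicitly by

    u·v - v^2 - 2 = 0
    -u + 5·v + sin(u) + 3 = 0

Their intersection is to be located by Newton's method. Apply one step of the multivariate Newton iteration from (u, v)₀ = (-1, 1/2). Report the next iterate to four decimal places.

(0.5392, -0.4902)

At (-1, 1/2): F = (-2.7500, 5.658529).
Jacobian J = [[v, u - 2·v], [cos(u) - 1, 5]].
At the point, J = [[0.5000, -2.0000], [-0.459698, 5.0000]] (det J = 1.580605).
Solving J·Δ = −F gives Δ = (1.5392, -0.9902).
Then the next iterate is (u, v)₁ = (0.5392, -0.4902).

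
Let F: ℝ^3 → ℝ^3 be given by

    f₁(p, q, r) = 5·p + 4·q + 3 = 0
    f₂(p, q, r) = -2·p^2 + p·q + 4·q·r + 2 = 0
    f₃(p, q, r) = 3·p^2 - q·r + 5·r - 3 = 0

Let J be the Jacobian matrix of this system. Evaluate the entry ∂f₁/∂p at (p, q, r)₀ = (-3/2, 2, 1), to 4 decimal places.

∂f₁/∂p = 5.
At (-3/2, 2, 1) this is 5.0000.

5.0000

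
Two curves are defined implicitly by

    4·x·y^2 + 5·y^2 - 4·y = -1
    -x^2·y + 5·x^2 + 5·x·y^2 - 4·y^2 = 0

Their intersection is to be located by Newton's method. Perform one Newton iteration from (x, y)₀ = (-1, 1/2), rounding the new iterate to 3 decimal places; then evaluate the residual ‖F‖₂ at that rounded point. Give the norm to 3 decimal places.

At (-1, 1/2): F = (-0.750, 2.250).
Jacobian J = [[4·y^2, 8·x·y + 10·y - 4], [-2·x·y + 10·x + 5·y^2, -x^2 + 10·x·y - 8·y]].
At the point, J = [[1.000, -3.000], [-7.750, -10.000]] (det J = -33.250).
Solving J·Δ = −F gives Δ = (0.429, -0.107).
Then the next iterate is (x, y)₁ = (-0.571, 0.393).
Re-evaluating at (-0.571, 0.393): F = (-0.15252, 0.44332), so ‖F‖₂ = 0.469.

0.469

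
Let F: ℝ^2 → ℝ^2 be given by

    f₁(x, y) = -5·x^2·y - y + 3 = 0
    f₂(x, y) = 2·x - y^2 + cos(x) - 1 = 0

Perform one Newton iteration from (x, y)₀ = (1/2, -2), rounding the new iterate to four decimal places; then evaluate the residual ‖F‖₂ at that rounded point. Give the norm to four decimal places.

4.1691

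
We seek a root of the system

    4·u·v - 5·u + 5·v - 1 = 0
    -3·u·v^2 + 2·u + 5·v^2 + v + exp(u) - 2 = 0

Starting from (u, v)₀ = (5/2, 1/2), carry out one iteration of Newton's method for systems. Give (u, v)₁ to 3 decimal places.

(1.399, 0.680)

At (5/2, 1/2): F = (-6.000, 15.05749).
Jacobian J = [[4·v - 5, 4·u + 5], [-3·v^2 + exp(u) + 2, -6·u·v + 10·v + 1]].
At the point, J = [[-3.000, 15.000], [13.43249, -1.500]] (det J = -196.98741).
Solving J·Δ = −F gives Δ = (-1.101, 0.180).
Then the next iterate is (u, v)₁ = (1.399, 0.680).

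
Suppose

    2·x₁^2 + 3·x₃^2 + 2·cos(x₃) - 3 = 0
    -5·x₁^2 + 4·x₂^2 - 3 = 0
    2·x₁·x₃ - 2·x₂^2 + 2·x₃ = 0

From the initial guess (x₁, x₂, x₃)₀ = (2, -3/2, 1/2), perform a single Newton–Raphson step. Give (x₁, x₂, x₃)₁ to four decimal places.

At (2, -3/2, 1/2): F = (7.505165, -14.0000, -1.5000).
Jacobian J = [[4·x₁, 0, 6·x₃ - 2·sin(x₃)], [-10·x₁, 8·x₂, 0], [2·x₃, -4·x₂, 2·x₁ + 2]].
At the point, J = [[8.0000, 0.0000, 2.041149], [-20.0000, -12.0000, 0.0000], [1.0000, 6.0000, 6.0000]] (det J = -796.444084).
Solving J·Δ = −F gives Δ = (-0.9399, 0.3998, 0.0068).
Then the next iterate is (x₁, x₂, x₃)₁ = (1.0601, -1.1002, 0.5068).

(1.0601, -1.1002, 0.5068)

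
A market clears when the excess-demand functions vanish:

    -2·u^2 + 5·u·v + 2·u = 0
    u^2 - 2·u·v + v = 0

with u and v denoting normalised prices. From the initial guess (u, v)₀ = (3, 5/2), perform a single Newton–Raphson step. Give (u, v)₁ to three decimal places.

At (3, 5/2): F = (25.500, -3.500).
Jacobian J = [[-4·u + 5·v + 2, 5·u], [2·u - 2·v, -2·u + 1]].
At the point, J = [[2.500, 15.000], [1.000, -5.000]] (det J = -27.500).
Solving J·Δ = −F gives Δ = (-2.727, -1.245).
Then the next iterate is (u, v)₁ = (0.273, 1.255).

(0.273, 1.255)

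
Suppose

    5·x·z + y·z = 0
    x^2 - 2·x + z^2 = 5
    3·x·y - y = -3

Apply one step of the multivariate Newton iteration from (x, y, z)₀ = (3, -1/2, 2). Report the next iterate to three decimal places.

At (3, -1/2, 2): F = (29.000, 2.000, -1.000).
Jacobian J = [[5·z, z, 5·x + y], [2·x - 2, 0, 2·z], [3·y, 3·x - 1, 0]].
At the point, J = [[10.000, 2.000, 14.500], [4.000, 0.000, 4.000], [-1.500, 8.000, 0.000]] (det J = 132.000).
Solving J·Δ = −F gives Δ = (5.333, 1.125, -5.833).
Then the next iterate is (x, y, z)₁ = (8.333, 0.625, -3.833).

(8.333, 0.625, -3.833)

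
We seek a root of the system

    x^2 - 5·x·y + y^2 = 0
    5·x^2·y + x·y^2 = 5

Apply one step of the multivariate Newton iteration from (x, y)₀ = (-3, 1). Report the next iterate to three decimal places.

At (-3, 1): F = (25.000, 37.000).
Jacobian J = [[2·x - 5·y, -5·x + 2·y], [10·x·y + y^2, 5·x^2 + 2·x·y]].
At the point, J = [[-11.000, 17.000], [-29.000, 39.000]] (det J = 64.000).
Solving J·Δ = −F gives Δ = (-5.406, -4.969).
Then the next iterate is (x, y)₁ = (-8.406, -3.969).

(-8.406, -3.969)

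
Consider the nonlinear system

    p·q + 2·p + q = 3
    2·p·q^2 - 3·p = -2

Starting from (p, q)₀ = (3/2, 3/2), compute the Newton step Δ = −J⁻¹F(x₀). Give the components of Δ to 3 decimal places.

At (3/2, 3/2): F = (3.750, 4.250).
Jacobian J = [[q + 2, p + 1], [2·q^2 - 3, 4·p·q]].
At the point, J = [[3.500, 2.500], [1.500, 9.000]] (det J = 27.750).
Solving J·Δ = −F gives Δ = (-0.833, -0.333).

(-0.833, -0.333)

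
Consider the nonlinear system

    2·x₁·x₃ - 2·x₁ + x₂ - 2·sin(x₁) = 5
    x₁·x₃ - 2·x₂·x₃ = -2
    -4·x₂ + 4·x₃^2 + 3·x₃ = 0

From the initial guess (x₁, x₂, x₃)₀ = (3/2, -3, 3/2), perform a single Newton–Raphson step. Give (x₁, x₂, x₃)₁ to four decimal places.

At (3/2, -3, 3/2): F = (-8.494990, 13.2500, 25.5000).
Jacobian J = [[2·x₃ - 2·cos(x₁) - 2, 1, 2·x₁], [x₃, -2·x₃, x₁ - 2·x₂], [0, -4, 8·x₃ + 3]].
At the point, J = [[0.858526, 1.0000, 3.0000], [1.5000, -3.0000, 7.5000], [0.0000, -4.0000, 15.0000]] (det J = -53.377884).
Solving J·Δ = −F gives Δ = (3.5675, 5.8512, -0.1397).
Then the next iterate is (x₁, x₂, x₃)₁ = (5.0675, 2.8512, 1.3603).

(5.0675, 2.8512, 1.3603)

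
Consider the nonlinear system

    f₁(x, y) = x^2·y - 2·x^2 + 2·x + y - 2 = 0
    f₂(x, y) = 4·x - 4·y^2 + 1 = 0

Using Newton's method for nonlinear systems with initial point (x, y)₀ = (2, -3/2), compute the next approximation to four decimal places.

(1.0122, -1.1707)

At (2, -3/2): F = (-13.5000, 0.0000).
Jacobian J = [[2·x·y - 4·x + 2, x^2 + 1], [4, -8·y]].
At the point, J = [[-12.0000, 5.0000], [4.0000, 12.0000]] (det J = -164.0000).
Solving J·Δ = −F gives Δ = (-0.9878, 0.3293).
Then the next iterate is (x, y)₁ = (1.0122, -1.1707).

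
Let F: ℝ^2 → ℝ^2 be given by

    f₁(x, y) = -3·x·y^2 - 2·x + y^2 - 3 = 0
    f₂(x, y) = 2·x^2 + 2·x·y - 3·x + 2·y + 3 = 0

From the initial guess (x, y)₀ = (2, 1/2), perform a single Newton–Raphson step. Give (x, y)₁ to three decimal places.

(2.704, -1.537)

At (2, 1/2): F = (-8.250, 8.000).
Jacobian J = [[-3·y^2 - 2, -6·x·y + 2·y], [4·x + 2·y - 3, 2·x + 2]].
At the point, J = [[-2.750, -5.000], [6.000, 6.000]] (det J = 13.500).
Solving J·Δ = −F gives Δ = (0.704, -2.037).
Then the next iterate is (x, y)₁ = (2.704, -1.537).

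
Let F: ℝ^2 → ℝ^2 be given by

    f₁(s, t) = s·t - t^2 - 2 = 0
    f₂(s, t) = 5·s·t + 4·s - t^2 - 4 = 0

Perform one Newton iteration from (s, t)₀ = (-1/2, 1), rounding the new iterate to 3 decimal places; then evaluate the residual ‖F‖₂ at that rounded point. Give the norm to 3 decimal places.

At (-1/2, 1): F = (-3.500, -9.500).
Jacobian J = [[t, s - 2·t], [5·t + 4, 5·s - 2·t]].
At the point, J = [[1.000, -2.500], [9.000, -4.500]] (det J = 18.000).
Solving J·Δ = −F gives Δ = (0.444, -1.222).
Then the next iterate is (s, t)₁ = (-0.056, -0.222).
Re-evaluating at (-0.056, -0.222): F = (-2.03685, -4.21112), so ‖F‖₂ = 4.678.

4.678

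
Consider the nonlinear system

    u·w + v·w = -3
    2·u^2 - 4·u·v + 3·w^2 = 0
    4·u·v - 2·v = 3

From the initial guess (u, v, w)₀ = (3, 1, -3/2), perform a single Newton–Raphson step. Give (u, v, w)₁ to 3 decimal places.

At (3, 1, -3/2): F = (-3.000, 12.750, 7.000).
Jacobian J = [[w, w, u + v], [4·u - 4·v, -4·u, 6·w], [4·v, 4·u - 2, 0]].
At the point, J = [[-1.500, -1.500, 4.000], [8.000, -12.000, -9.000], [4.000, 10.000, 0.000]] (det J = 431.000).
Solving J·Δ = −F gives Δ = (-1.556, -0.078, 0.137).
Then the next iterate is (u, v, w)₁ = (1.444, 0.922, -1.363).

(1.444, 0.922, -1.363)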